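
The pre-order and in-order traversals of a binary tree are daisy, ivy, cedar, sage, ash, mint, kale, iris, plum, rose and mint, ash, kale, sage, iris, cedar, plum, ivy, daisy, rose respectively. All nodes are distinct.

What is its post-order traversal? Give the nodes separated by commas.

The first element of pre-order is the root; it splits in-order into left and right subtrees.
Root daisy: left subtree has 8 nodes {mint, ash, kale, sage, iris, cedar, plum, ivy}, right has 1 {rose}.
  Root ivy: left subtree has 7 nodes {mint, ash, kale, sage, iris, cedar, plum}, right has 0 { }.
    Root cedar: left subtree has 5 nodes {mint, ash, kale, sage, iris}, right has 1 {plum}.
      Root sage: left subtree has 3 nodes {mint, ash, kale}, right has 1 {iris}.
        Root ash: left subtree has 1 node {mint}, right has 1 {kale}.

mint, kale, ash, iris, sage, plum, cedar, ivy, rose, daisy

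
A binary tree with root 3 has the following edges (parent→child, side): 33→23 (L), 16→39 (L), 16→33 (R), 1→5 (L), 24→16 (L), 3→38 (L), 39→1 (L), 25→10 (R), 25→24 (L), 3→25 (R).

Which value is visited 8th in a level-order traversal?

33

Level-order visits nodes level by level from the root, left to right within each level.
Level 0: 3
Level 1: 38, 25
Level 2: 24, 10
Level 3: 16
Level 4: 39, 33
Level 5: 1, 23
Level 6: 5
Full level-order sequence: 3, 38, 25, 24, 10, 16, 39, 33, 1, 23, 5.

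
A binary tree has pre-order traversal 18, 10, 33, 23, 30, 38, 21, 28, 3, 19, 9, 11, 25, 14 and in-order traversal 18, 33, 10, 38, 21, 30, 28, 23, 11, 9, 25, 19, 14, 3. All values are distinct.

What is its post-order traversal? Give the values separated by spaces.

33 21 38 28 30 11 25 9 14 19 3 23 10 18

The first element of pre-order is the root; it splits in-order into left and right subtrees.
Root 18: left subtree has 0 nodes { }, right has 13 {33, 10, 38, 21, 30, 28, 23, 11, 9, 25, 19, 14, 3}.
  Root 10: left subtree has 1 node {33}, right has 11 {38, 21, 30, 28, 23, 11, 9, 25, 19, 14, 3}.
    Root 23: left subtree has 4 nodes {38, 21, 30, 28}, right has 6 {11, 9, 25, 19, 14, 3}.
      Root 30: left subtree has 2 nodes {38, 21}, right has 1 {28}.
        Root 38: left subtree has 0 nodes { }, right has 1 {21}.
      Root 3: left subtree has 5 nodes {11, 9, 25, 19, 14}, right has 0 { }.
        Root 19: left subtree has 3 nodes {11, 9, 25}, right has 1 {14}.
          Root 9: left subtree has 1 node {11}, right has 1 {25}.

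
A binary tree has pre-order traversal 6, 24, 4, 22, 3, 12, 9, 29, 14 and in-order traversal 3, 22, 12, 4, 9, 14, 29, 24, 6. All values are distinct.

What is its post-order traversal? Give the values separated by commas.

The first element of pre-order is the root; it splits in-order into left and right subtrees.
Root 6: left subtree has 8 nodes {3, 22, 12, 4, 9, 14, 29, 24}, right has 0 { }.
  Root 24: left subtree has 7 nodes {3, 22, 12, 4, 9, 14, 29}, right has 0 { }.
    Root 4: left subtree has 3 nodes {3, 22, 12}, right has 3 {9, 14, 29}.
      Root 22: left subtree has 1 node {3}, right has 1 {12}.
      Root 9: left subtree has 0 nodes { }, right has 2 {14, 29}.
        Root 29: left subtree has 1 node {14}, right has 0 { }.

3, 12, 22, 14, 29, 9, 4, 24, 6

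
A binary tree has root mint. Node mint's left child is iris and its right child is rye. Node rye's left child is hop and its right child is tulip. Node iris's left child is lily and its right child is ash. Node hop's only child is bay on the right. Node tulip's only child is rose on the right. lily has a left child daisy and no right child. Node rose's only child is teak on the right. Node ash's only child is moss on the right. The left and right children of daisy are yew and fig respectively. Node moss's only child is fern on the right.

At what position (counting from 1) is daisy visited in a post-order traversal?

3

Post-order visits the left subtree, then the right subtree, then the node.
At mint: go left to iris.
  At iris: go left to lily.
    At lily: go left to daisy.
      At daisy: go left to yew.
        yew is a leaf — visit yew.
      At daisy: go right to fig.
        fig is a leaf — visit fig.
      Visit daisy.
    At lily: no right child.
    Visit lily.
  At iris: go right to ash.
    At ash: no left child.
    At ash: go right to moss.
      At moss: no left child.
      At moss: go right to fern.
        fern is a leaf — visit fern.
      Visit moss.
    Visit ash.
  Visit iris.
At mint: go right to rye.
  At rye: go left to hop.
    At hop: no left child.
    At hop: go right to bay.
      bay is a leaf — visit bay.
    Visit hop.
  At rye: go right to tulip.
    At tulip: no left child.
    At tulip: go right to rose.
      At rose: no left child.
      At rose: go right to teak.
        teak is a leaf — visit teak.
      Visit rose.
    Visit tulip.
  Visit rye.
Visit mint.
Full post-order sequence: yew, fig, daisy, lily, fern, moss, ash, iris, bay, hop, teak, rose, tulip, rye, mint.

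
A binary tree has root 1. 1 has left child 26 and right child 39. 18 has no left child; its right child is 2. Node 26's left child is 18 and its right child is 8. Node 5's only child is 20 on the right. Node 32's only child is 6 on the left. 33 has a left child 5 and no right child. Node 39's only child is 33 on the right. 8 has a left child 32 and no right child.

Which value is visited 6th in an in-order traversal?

In-order visits the left subtree, then the node, then the right subtree.
At 1: go left to 26.
  At 26: go left to 18.
    At 18: no left child.
    Visit 18.
    At 18: go right to 2.
      2 is a leaf — visit 2.
  Visit 26.
  At 26: go right to 8.
    At 8: go left to 32.
      At 32: go left to 6.
        6 is a leaf — visit 6.
      Visit 32.
      At 32: no right child.
    Visit 8.
    At 8: no right child.
Visit 1.
At 1: go right to 39.
  At 39: no left child.
  Visit 39.
  At 39: go right to 33.
    At 33: go left to 5.
      At 5: no left child.
      Visit 5.
      At 5: go right to 20.
        20 is a leaf — visit 20.
    Visit 33.
    At 33: no right child.
Full in-order sequence: 18, 2, 26, 6, 32, 8, 1, 39, 5, 20, 33.

8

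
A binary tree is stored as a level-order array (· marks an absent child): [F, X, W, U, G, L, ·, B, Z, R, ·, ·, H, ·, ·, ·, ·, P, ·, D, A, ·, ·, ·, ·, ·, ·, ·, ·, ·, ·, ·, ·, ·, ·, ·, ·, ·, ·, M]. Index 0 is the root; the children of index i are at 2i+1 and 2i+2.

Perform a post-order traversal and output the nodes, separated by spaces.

Post-order visits the left subtree, then the right subtree, then the node.
At F: go left to X.
  At X: go left to U.
    At U: go left to B.
      B is a leaf — visit B.
    At U: go right to Z.
      At Z: go left to P.
        P is a leaf — visit P.
      At Z: no right child.
      Visit Z.
    Visit U.
  At X: go right to G.
    At G: go left to R.
      At R: go left to D.
        At D: go left to M.
          M is a leaf — visit M.
        At D: no right child.
        Visit D.
      At R: go right to A.
        A is a leaf — visit A.
      Visit R.
    At G: no right child.
    Visit G.
  Visit X.
At F: go right to W.
  At W: go left to L.
    At L: no left child.
    At L: go right to H.
      H is a leaf — visit H.
    Visit L.
  At W: no right child.
  Visit W.
Visit F.

B P Z U M D A R G X H L W F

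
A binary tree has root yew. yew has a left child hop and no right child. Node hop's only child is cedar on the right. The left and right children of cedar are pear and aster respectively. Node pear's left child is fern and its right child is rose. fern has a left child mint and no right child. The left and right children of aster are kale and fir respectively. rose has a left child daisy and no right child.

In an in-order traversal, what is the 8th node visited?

In-order visits the left subtree, then the node, then the right subtree.
At yew: go left to hop.
  At hop: no left child.
  Visit hop.
  At hop: go right to cedar.
    At cedar: go left to pear.
      At pear: go left to fern.
        At fern: go left to mint.
          mint is a leaf — visit mint.
        Visit fern.
        At fern: no right child.
      Visit pear.
      At pear: go right to rose.
        At rose: go left to daisy.
          daisy is a leaf — visit daisy.
        Visit rose.
        At rose: no right child.
    Visit cedar.
    At cedar: go right to aster.
      At aster: go left to kale.
        kale is a leaf — visit kale.
      Visit aster.
      At aster: go right to fir.
        fir is a leaf — visit fir.
Visit yew.
At yew: no right child.
Full in-order sequence: hop, mint, fern, pear, daisy, rose, cedar, kale, aster, fir, yew.

kale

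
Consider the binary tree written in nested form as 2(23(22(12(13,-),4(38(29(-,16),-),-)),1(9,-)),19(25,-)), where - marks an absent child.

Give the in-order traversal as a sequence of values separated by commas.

13, 12, 22, 29, 16, 38, 4, 23, 9, 1, 2, 25, 19

In-order visits the left subtree, then the node, then the right subtree.
At 2: go left to 23.
  At 23: go left to 22.
    At 22: go left to 12.
      At 12: go left to 13.
        13 is a leaf — visit 13.
      Visit 12.
      At 12: no right child.
    Visit 22.
    At 22: go right to 4.
      At 4: go left to 38.
        At 38: go left to 29.
          At 29: no left child.
          Visit 29.
          At 29: go right to 16.
            16 is a leaf — visit 16.
        Visit 38.
        At 38: no right child.
      Visit 4.
      At 4: no right child.
  Visit 23.
  At 23: go right to 1.
    At 1: go left to 9.
      9 is a leaf — visit 9.
    Visit 1.
    At 1: no right child.
Visit 2.
At 2: go right to 19.
  At 19: go left to 25.
    25 is a leaf — visit 25.
  Visit 19.
  At 19: no right child.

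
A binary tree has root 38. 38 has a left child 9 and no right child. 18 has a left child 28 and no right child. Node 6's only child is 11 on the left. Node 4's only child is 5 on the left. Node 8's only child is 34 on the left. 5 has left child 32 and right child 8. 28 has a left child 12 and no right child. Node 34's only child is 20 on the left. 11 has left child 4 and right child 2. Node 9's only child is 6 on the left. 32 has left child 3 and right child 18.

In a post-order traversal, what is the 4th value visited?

Post-order visits the left subtree, then the right subtree, then the node.
At 38: go left to 9.
  At 9: go left to 6.
    At 6: go left to 11.
      At 11: go left to 4.
        At 4: go left to 5.
          At 5: go left to 32.
            At 32: go left to 3.
              3 is a leaf — visit 3.
            At 32: go right to 18.
              At 18: go left to 28.
                At 28: go left to 12.
                  12 is a leaf — visit 12.
                At 28: no right child.
                Visit 28.
              At 18: no right child.
              Visit 18.
            Visit 32.
          At 5: go right to 8.
            At 8: go left to 34.
              At 34: go left to 20.
                20 is a leaf — visit 20.
              At 34: no right child.
              Visit 34.
            At 8: no right child.
            Visit 8.
          Visit 5.
        At 4: no right child.
        Visit 4.
      At 11: go right to 2.
        2 is a leaf — visit 2.
      Visit 11.
    At 6: no right child.
    Visit 6.
  At 9: no right child.
  Visit 9.
At 38: no right child.
Visit 38.
Full post-order sequence: 3, 12, 28, 18, 32, 20, 34, 8, 5, 4, 2, 11, 6, 9, 38.

18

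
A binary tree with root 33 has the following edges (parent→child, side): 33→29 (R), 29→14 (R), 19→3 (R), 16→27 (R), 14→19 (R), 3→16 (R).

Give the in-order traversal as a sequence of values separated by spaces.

33 29 14 19 3 16 27

In-order visits the left subtree, then the node, then the right subtree.
At 33: no left child.
Visit 33.
At 33: go right to 29.
  At 29: no left child.
  Visit 29.
  At 29: go right to 14.
    At 14: no left child.
    Visit 14.
    At 14: go right to 19.
      At 19: no left child.
      Visit 19.
      At 19: go right to 3.
        At 3: no left child.
        Visit 3.
        At 3: go right to 16.
          At 16: no left child.
          Visit 16.
          At 16: go right to 27.
            27 is a leaf — visit 27.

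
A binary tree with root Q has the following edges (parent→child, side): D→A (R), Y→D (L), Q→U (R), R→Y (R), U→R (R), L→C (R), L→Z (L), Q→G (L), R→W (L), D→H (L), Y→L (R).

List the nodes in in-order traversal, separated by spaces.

In-order visits the left subtree, then the node, then the right subtree.
At Q: go left to G.
  G is a leaf — visit G.
Visit Q.
At Q: go right to U.
  At U: no left child.
  Visit U.
  At U: go right to R.
    At R: go left to W.
      W is a leaf — visit W.
    Visit R.
    At R: go right to Y.
      At Y: go left to D.
        At D: go left to H.
          H is a leaf — visit H.
        Visit D.
        At D: go right to A.
          A is a leaf — visit A.
      Visit Y.
      At Y: go right to L.
        At L: go left to Z.
          Z is a leaf — visit Z.
        Visit L.
        At L: go right to C.
          C is a leaf — visit C.

G Q U W R H D A Y Z L C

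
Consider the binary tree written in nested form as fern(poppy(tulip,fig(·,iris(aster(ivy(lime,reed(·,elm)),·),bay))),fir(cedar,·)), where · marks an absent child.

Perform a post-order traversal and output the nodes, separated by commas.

tulip, lime, elm, reed, ivy, aster, bay, iris, fig, poppy, cedar, fir, fern

Post-order visits the left subtree, then the right subtree, then the node.
At fern: go left to poppy.
  At poppy: go left to tulip.
    tulip is a leaf — visit tulip.
  At poppy: go right to fig.
    At fig: no left child.
    At fig: go right to iris.
      At iris: go left to aster.
        At aster: go left to ivy.
          At ivy: go left to lime.
            lime is a leaf — visit lime.
          At ivy: go right to reed.
            At reed: no left child.
            At reed: go right to elm.
              elm is a leaf — visit elm.
            Visit reed.
          Visit ivy.
        At aster: no right child.
        Visit aster.
      At iris: go right to bay.
        bay is a leaf — visit bay.
      Visit iris.
    Visit fig.
  Visit poppy.
At fern: go right to fir.
  At fir: go left to cedar.
    cedar is a leaf — visit cedar.
  At fir: no right child.
  Visit fir.
Visit fern.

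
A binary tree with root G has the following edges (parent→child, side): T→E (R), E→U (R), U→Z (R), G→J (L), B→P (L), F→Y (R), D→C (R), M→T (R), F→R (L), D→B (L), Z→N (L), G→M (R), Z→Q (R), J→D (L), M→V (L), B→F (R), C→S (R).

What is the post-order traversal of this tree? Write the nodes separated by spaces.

P R Y F B S C D J V N Q Z U E T M G

Post-order visits the left subtree, then the right subtree, then the node.
At G: go left to J.
  At J: go left to D.
    At D: go left to B.
      At B: go left to P.
        P is a leaf — visit P.
      At B: go right to F.
        At F: go left to R.
          R is a leaf — visit R.
        At F: go right to Y.
          Y is a leaf — visit Y.
        Visit F.
      Visit B.
    At D: go right to C.
      At C: no left child.
      At C: go right to S.
        S is a leaf — visit S.
      Visit C.
    Visit D.
  At J: no right child.
  Visit J.
At G: go right to M.
  At M: go left to V.
    V is a leaf — visit V.
  At M: go right to T.
    At T: no left child.
    At T: go right to E.
      At E: no left child.
      At E: go right to U.
        At U: no left child.
        At U: go right to Z.
          At Z: go left to N.
            N is a leaf — visit N.
          At Z: go right to Q.
            Q is a leaf — visit Q.
          Visit Z.
        Visit U.
      Visit E.
    Visit T.
  Visit M.
Visit G.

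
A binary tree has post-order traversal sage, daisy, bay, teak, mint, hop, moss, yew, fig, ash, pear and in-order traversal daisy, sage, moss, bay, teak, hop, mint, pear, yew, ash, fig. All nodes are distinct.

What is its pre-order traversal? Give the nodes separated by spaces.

pear moss daisy sage hop teak bay mint ash yew fig

The last element of post-order is the root; it splits in-order into left and right subtrees.
Root pear: left subtree has 7 nodes {daisy, sage, moss, bay, teak, hop, mint}, right has 3 {yew, ash, fig}.
  Root moss: left subtree has 2 nodes {daisy, sage}, right has 4 {bay, teak, hop, mint}.
    Root daisy: left subtree has 0 nodes { }, right has 1 {sage}.
    Root hop: left subtree has 2 nodes {bay, teak}, right has 1 {mint}.
      Root teak: left subtree has 1 node {bay}, right has 0 { }.
  Root ash: left subtree has 1 node {yew}, right has 1 {fig}.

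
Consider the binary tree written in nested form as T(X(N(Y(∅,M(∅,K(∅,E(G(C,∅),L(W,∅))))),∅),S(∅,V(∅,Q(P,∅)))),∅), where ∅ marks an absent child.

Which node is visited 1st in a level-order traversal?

Level-order visits nodes level by level from the root, left to right within each level.
Level 0: T
Level 1: X
Level 2: N, S
Level 3: Y, V
Level 4: M, Q
Level 5: K, P
Level 6: E
Level 7: G, L
Level 8: C, W
Full level-order sequence: T, X, N, S, Y, V, M, Q, K, P, E, G, L, C, W.

T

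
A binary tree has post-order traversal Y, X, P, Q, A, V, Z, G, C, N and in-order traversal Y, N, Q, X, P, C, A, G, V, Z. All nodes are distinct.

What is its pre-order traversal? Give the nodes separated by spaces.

The last element of post-order is the root; it splits in-order into left and right subtrees.
Root N: left subtree has 1 node {Y}, right has 8 {Q, X, P, C, A, G, V, Z}.
  Root C: left subtree has 3 nodes {Q, X, P}, right has 4 {A, G, V, Z}.
    Root Q: left subtree has 0 nodes { }, right has 2 {X, P}.
      Root P: left subtree has 1 node {X}, right has 0 { }.
    Root G: left subtree has 1 node {A}, right has 2 {V, Z}.
      Root Z: left subtree has 1 node {V}, right has 0 { }.

N Y C Q P X G A Z V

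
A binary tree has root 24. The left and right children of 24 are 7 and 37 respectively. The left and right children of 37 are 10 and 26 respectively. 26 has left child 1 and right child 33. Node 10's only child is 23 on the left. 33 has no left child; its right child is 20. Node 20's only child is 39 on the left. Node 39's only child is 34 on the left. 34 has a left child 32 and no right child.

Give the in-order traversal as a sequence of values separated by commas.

7, 24, 23, 10, 37, 1, 26, 33, 32, 34, 39, 20

In-order visits the left subtree, then the node, then the right subtree.
At 24: go left to 7.
  7 is a leaf — visit 7.
Visit 24.
At 24: go right to 37.
  At 37: go left to 10.
    At 10: go left to 23.
      23 is a leaf — visit 23.
    Visit 10.
    At 10: no right child.
  Visit 37.
  At 37: go right to 26.
    At 26: go left to 1.
      1 is a leaf — visit 1.
    Visit 26.
    At 26: go right to 33.
      At 33: no left child.
      Visit 33.
      At 33: go right to 20.
        At 20: go left to 39.
          At 39: go left to 34.
            At 34: go left to 32.
              32 is a leaf — visit 32.
            Visit 34.
            At 34: no right child.
          Visit 39.
          At 39: no right child.
        Visit 20.
        At 20: no right child.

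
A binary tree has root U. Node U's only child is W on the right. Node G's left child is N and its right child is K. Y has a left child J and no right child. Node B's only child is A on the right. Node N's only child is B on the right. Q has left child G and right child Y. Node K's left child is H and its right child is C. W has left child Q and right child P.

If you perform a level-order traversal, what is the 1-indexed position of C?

Level-order visits nodes level by level from the root, left to right within each level.
Level 0: U
Level 1: W
Level 2: Q, P
Level 3: G, Y
Level 4: N, K, J
Level 5: B, H, C
Level 6: A
Full level-order sequence: U, W, Q, P, G, Y, N, K, J, B, H, C, A.

12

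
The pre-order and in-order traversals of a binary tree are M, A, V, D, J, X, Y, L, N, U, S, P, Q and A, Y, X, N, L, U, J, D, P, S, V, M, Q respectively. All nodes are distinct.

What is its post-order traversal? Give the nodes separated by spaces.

The first element of pre-order is the root; it splits in-order into left and right subtrees.
Root M: left subtree has 11 nodes {A, Y, X, N, L, U, J, D, P, S, V}, right has 1 {Q}.
  Root A: left subtree has 0 nodes { }, right has 10 {Y, X, N, L, U, J, D, P, S, V}.
    Root V: left subtree has 9 nodes {Y, X, N, L, U, J, D, P, S}, right has 0 { }.
      Root D: left subtree has 6 nodes {Y, X, N, L, U, J}, right has 2 {P, S}.
        Root J: left subtree has 5 nodes {Y, X, N, L, U}, right has 0 { }.
          Root X: left subtree has 1 node {Y}, right has 3 {N, L, U}.
            Root L: left subtree has 1 node {N}, right has 1 {U}.
        Root S: left subtree has 1 node {P}, right has 0 { }.

Y N U L X J P S D V A Q M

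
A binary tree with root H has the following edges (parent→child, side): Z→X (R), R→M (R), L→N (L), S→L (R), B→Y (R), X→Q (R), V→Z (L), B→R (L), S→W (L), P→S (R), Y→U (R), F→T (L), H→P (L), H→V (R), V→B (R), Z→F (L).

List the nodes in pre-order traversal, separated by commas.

Pre-order visits the node, then its left subtree, then its right subtree.
Visit H.
At H: go left to P.
  Visit P.
  At P: no left child.
  At P: go right to S.
    Visit S.
    At S: go left to W.
      W is a leaf — visit W.
    At S: go right to L.
      Visit L.
      At L: go left to N.
        N is a leaf — visit N.
      At L: no right child.
At H: go right to V.
  Visit V.
  At V: go left to Z.
    Visit Z.
    At Z: go left to F.
      Visit F.
      At F: go left to T.
        T is a leaf — visit T.
      At F: no right child.
    At Z: go right to X.
      Visit X.
      At X: no left child.
      At X: go right to Q.
        Q is a leaf — visit Q.
  At V: go right to B.
    Visit B.
    At B: go left to R.
      Visit R.
      At R: no left child.
      At R: go right to M.
        M is a leaf — visit M.
    At B: go right to Y.
      Visit Y.
      At Y: no left child.
      At Y: go right to U.
        U is a leaf — visit U.

H, P, S, W, L, N, V, Z, F, T, X, Q, B, R, M, Y, U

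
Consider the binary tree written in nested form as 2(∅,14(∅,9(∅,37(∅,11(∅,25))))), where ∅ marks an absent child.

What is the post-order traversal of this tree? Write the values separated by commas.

Post-order visits the left subtree, then the right subtree, then the node.
At 2: no left child.
At 2: go right to 14.
  At 14: no left child.
  At 14: go right to 9.
    At 9: no left child.
    At 9: go right to 37.
      At 37: no left child.
      At 37: go right to 11.
        At 11: no left child.
        At 11: go right to 25.
          25 is a leaf — visit 25.
        Visit 11.
      Visit 37.
    Visit 9.
  Visit 14.
Visit 2.

25, 11, 37, 9, 14, 2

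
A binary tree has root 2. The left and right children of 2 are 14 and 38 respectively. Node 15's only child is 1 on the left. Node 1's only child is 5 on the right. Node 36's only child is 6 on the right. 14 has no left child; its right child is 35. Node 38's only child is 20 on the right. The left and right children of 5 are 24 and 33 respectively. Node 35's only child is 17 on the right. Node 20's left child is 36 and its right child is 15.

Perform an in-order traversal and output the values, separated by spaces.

14 35 17 2 38 36 6 20 1 24 5 33 15

In-order visits the left subtree, then the node, then the right subtree.
At 2: go left to 14.
  At 14: no left child.
  Visit 14.
  At 14: go right to 35.
    At 35: no left child.
    Visit 35.
    At 35: go right to 17.
      17 is a leaf — visit 17.
Visit 2.
At 2: go right to 38.
  At 38: no left child.
  Visit 38.
  At 38: go right to 20.
    At 20: go left to 36.
      At 36: no left child.
      Visit 36.
      At 36: go right to 6.
        6 is a leaf — visit 6.
    Visit 20.
    At 20: go right to 15.
      At 15: go left to 1.
        At 1: no left child.
        Visit 1.
        At 1: go right to 5.
          At 5: go left to 24.
            24 is a leaf — visit 24.
          Visit 5.
          At 5: go right to 33.
            33 is a leaf — visit 33.
      Visit 15.
      At 15: no right child.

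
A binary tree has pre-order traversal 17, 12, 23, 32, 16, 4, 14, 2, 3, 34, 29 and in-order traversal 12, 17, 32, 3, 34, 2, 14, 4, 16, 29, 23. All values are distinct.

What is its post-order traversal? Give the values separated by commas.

12, 34, 3, 2, 14, 4, 29, 16, 32, 23, 17

The first element of pre-order is the root; it splits in-order into left and right subtrees.
Root 17: left subtree has 1 node {12}, right has 9 {32, 3, 34, 2, 14, 4, 16, 29, 23}.
  Root 23: left subtree has 8 nodes {32, 3, 34, 2, 14, 4, 16, 29}, right has 0 { }.
    Root 32: left subtree has 0 nodes { }, right has 7 {3, 34, 2, 14, 4, 16, 29}.
      Root 16: left subtree has 5 nodes {3, 34, 2, 14, 4}, right has 1 {29}.
        Root 4: left subtree has 4 nodes {3, 34, 2, 14}, right has 0 { }.
          Root 14: left subtree has 3 nodes {3, 34, 2}, right has 0 { }.
            Root 2: left subtree has 2 nodes {3, 34}, right has 0 { }.
              Root 3: left subtree has 0 nodes { }, right has 1 {34}.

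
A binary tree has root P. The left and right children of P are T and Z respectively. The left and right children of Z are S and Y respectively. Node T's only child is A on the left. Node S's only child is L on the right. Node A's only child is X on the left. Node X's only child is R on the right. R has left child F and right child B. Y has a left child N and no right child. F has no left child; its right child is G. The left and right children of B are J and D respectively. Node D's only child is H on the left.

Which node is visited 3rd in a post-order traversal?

Post-order visits the left subtree, then the right subtree, then the node.
At P: go left to T.
  At T: go left to A.
    At A: go left to X.
      At X: no left child.
      At X: go right to R.
        At R: go left to F.
          At F: no left child.
          At F: go right to G.
            G is a leaf — visit G.
          Visit F.
        At R: go right to B.
          At B: go left to J.
            J is a leaf — visit J.
          At B: go right to D.
            At D: go left to H.
              H is a leaf — visit H.
            At D: no right child.
            Visit D.
          Visit B.
        Visit R.
      Visit X.
    At A: no right child.
    Visit A.
  At T: no right child.
  Visit T.
At P: go right to Z.
  At Z: go left to S.
    At S: no left child.
    At S: go right to L.
      L is a leaf — visit L.
    Visit S.
  At Z: go right to Y.
    At Y: go left to N.
      N is a leaf — visit N.
    At Y: no right child.
    Visit Y.
  Visit Z.
Visit P.
Full post-order sequence: G, F, J, H, D, B, R, X, A, T, L, S, N, Y, Z, P.

J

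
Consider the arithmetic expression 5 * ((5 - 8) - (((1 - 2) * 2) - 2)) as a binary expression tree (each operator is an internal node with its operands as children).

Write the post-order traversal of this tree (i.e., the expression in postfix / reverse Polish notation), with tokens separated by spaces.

5 5 8 - 1 2 - 2 * 2 - - *

Post-order on an expression tree gives postfix notation: for each operator, emit left operand, right operand, then the operator.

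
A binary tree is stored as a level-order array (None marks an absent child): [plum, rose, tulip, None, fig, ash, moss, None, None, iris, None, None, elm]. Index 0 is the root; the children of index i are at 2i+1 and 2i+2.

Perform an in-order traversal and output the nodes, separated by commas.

In-order visits the left subtree, then the node, then the right subtree.
At plum: go left to rose.
  At rose: no left child.
  Visit rose.
  At rose: go right to fig.
    At fig: go left to iris.
      iris is a leaf — visit iris.
    Visit fig.
    At fig: no right child.
Visit plum.
At plum: go right to tulip.
  At tulip: go left to ash.
    At ash: no left child.
    Visit ash.
    At ash: go right to elm.
      elm is a leaf — visit elm.
  Visit tulip.
  At tulip: go right to moss.
    moss is a leaf — visit moss.

rose, iris, fig, plum, ash, elm, tulip, moss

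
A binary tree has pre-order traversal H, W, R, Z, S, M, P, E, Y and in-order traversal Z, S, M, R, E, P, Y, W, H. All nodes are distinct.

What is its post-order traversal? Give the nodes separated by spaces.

M S Z E Y P R W H

The first element of pre-order is the root; it splits in-order into left and right subtrees.
Root H: left subtree has 8 nodes {Z, S, M, R, E, P, Y, W}, right has 0 { }.
  Root W: left subtree has 7 nodes {Z, S, M, R, E, P, Y}, right has 0 { }.
    Root R: left subtree has 3 nodes {Z, S, M}, right has 3 {E, P, Y}.
      Root Z: left subtree has 0 nodes { }, right has 2 {S, M}.
        Root S: left subtree has 0 nodes { }, right has 1 {M}.
      Root P: left subtree has 1 node {E}, right has 1 {Y}.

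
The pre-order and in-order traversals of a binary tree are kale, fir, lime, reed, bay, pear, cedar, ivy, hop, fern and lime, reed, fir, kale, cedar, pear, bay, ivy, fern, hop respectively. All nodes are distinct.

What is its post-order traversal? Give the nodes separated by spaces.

The first element of pre-order is the root; it splits in-order into left and right subtrees.
Root kale: left subtree has 3 nodes {lime, reed, fir}, right has 6 {cedar, pear, bay, ivy, fern, hop}.
  Root fir: left subtree has 2 nodes {lime, reed}, right has 0 { }.
    Root lime: left subtree has 0 nodes { }, right has 1 {reed}.
  Root bay: left subtree has 2 nodes {cedar, pear}, right has 3 {ivy, fern, hop}.
    Root pear: left subtree has 1 node {cedar}, right has 0 { }.
    Root ivy: left subtree has 0 nodes { }, right has 2 {fern, hop}.
      Root hop: left subtree has 1 node {fern}, right has 0 { }.

reed lime fir cedar pear fern hop ivy bay kale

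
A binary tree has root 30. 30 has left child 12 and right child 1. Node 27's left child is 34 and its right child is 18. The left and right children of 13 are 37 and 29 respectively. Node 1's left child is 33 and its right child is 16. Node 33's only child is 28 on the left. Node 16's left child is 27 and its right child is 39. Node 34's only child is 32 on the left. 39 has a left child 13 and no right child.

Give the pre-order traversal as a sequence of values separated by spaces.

Pre-order visits the node, then its left subtree, then its right subtree.
Visit 30.
At 30: go left to 12.
  12 is a leaf — visit 12.
At 30: go right to 1.
  Visit 1.
  At 1: go left to 33.
    Visit 33.
    At 33: go left to 28.
      28 is a leaf — visit 28.
    At 33: no right child.
  At 1: go right to 16.
    Visit 16.
    At 16: go left to 27.
      Visit 27.
      At 27: go left to 34.
        Visit 34.
        At 34: go left to 32.
          32 is a leaf — visit 32.
        At 34: no right child.
      At 27: go right to 18.
        18 is a leaf — visit 18.
    At 16: go right to 39.
      Visit 39.
      At 39: go left to 13.
        Visit 13.
        At 13: go left to 37.
          37 is a leaf — visit 37.
        At 13: go right to 29.
          29 is a leaf — visit 29.
      At 39: no right child.

30 12 1 33 28 16 27 34 32 18 39 13 37 29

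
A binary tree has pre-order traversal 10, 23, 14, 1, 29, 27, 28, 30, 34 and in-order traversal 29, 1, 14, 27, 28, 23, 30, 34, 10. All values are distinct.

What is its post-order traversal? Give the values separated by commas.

The first element of pre-order is the root; it splits in-order into left and right subtrees.
Root 10: left subtree has 8 nodes {29, 1, 14, 27, 28, 23, 30, 34}, right has 0 { }.
  Root 23: left subtree has 5 nodes {29, 1, 14, 27, 28}, right has 2 {30, 34}.
    Root 14: left subtree has 2 nodes {29, 1}, right has 2 {27, 28}.
      Root 1: left subtree has 1 node {29}, right has 0 { }.
      Root 27: left subtree has 0 nodes { }, right has 1 {28}.
    Root 30: left subtree has 0 nodes { }, right has 1 {34}.

29, 1, 28, 27, 14, 34, 30, 23, 10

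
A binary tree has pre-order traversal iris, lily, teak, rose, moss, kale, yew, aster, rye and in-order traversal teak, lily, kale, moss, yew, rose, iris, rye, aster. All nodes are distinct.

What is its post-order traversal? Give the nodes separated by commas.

The first element of pre-order is the root; it splits in-order into left and right subtrees.
Root iris: left subtree has 6 nodes {teak, lily, kale, moss, yew, rose}, right has 2 {rye, aster}.
  Root lily: left subtree has 1 node {teak}, right has 4 {kale, moss, yew, rose}.
    Root rose: left subtree has 3 nodes {kale, moss, yew}, right has 0 { }.
      Root moss: left subtree has 1 node {kale}, right has 1 {yew}.
  Root aster: left subtree has 1 node {rye}, right has 0 { }.

teak, kale, yew, moss, rose, lily, rye, aster, iris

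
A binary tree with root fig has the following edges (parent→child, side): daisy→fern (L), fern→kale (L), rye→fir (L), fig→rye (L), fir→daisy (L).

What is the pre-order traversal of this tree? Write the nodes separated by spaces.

Pre-order visits the node, then its left subtree, then its right subtree.
Visit fig.
At fig: go left to rye.
  Visit rye.
  At rye: go left to fir.
    Visit fir.
    At fir: go left to daisy.
      Visit daisy.
      At daisy: go left to fern.
        Visit fern.
        At fern: go left to kale.
          kale is a leaf — visit kale.
        At fern: no right child.
      At daisy: no right child.
    At fir: no right child.
  At rye: no right child.
At fig: no right child.

fig rye fir daisy fern kale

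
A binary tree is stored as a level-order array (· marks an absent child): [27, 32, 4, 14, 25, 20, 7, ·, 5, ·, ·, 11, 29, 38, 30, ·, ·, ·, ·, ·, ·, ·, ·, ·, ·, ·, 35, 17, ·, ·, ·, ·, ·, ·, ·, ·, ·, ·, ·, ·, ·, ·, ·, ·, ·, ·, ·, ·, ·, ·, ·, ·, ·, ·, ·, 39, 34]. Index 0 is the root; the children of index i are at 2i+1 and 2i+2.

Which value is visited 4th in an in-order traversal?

25

In-order visits the left subtree, then the node, then the right subtree.
At 27: go left to 32.
  At 32: go left to 14.
    At 14: no left child.
    Visit 14.
    At 14: go right to 5.
      5 is a leaf — visit 5.
  Visit 32.
  At 32: go right to 25.
    25 is a leaf — visit 25.
Visit 27.
At 27: go right to 4.
  At 4: go left to 20.
    At 20: go left to 11.
      11 is a leaf — visit 11.
    Visit 20.
    At 20: go right to 29.
      At 29: no left child.
      Visit 29.
      At 29: go right to 35.
        35 is a leaf — visit 35.
  Visit 4.
  At 4: go right to 7.
    At 7: go left to 38.
      At 38: go left to 17.
        At 17: go left to 39.
          39 is a leaf — visit 39.
        Visit 17.
        At 17: go right to 34.
          34 is a leaf — visit 34.
      Visit 38.
      At 38: no right child.
    Visit 7.
    At 7: go right to 30.
      30 is a leaf — visit 30.
Full in-order sequence: 14, 5, 32, 25, 27, 11, 20, 29, 35, 4, 39, 17, 34, 38, 7, 30.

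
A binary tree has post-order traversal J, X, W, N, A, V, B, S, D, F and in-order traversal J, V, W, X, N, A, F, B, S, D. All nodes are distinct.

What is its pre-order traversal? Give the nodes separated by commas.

The last element of post-order is the root; it splits in-order into left and right subtrees.
Root F: left subtree has 6 nodes {J, V, W, X, N, A}, right has 3 {B, S, D}.
  Root V: left subtree has 1 node {J}, right has 4 {W, X, N, A}.
    Root A: left subtree has 3 nodes {W, X, N}, right has 0 { }.
      Root N: left subtree has 2 nodes {W, X}, right has 0 { }.
        Root W: left subtree has 0 nodes { }, right has 1 {X}.
  Root D: left subtree has 2 nodes {B, S}, right has 0 { }.
    Root S: left subtree has 1 node {B}, right has 0 { }.

F, V, J, A, N, W, X, D, S, B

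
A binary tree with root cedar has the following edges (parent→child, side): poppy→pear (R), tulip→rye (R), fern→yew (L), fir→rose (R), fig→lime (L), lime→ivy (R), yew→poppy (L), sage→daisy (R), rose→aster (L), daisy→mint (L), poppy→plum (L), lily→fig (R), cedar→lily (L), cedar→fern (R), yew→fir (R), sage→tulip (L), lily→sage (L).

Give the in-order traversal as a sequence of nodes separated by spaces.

tulip rye sage mint daisy lily lime ivy fig cedar plum poppy pear yew fir aster rose fern

In-order visits the left subtree, then the node, then the right subtree.
At cedar: go left to lily.
  At lily: go left to sage.
    At sage: go left to tulip.
      At tulip: no left child.
      Visit tulip.
      At tulip: go right to rye.
        rye is a leaf — visit rye.
    Visit sage.
    At sage: go right to daisy.
      At daisy: go left to mint.
        mint is a leaf — visit mint.
      Visit daisy.
      At daisy: no right child.
  Visit lily.
  At lily: go right to fig.
    At fig: go left to lime.
      At lime: no left child.
      Visit lime.
      At lime: go right to ivy.
        ivy is a leaf — visit ivy.
    Visit fig.
    At fig: no right child.
Visit cedar.
At cedar: go right to fern.
  At fern: go left to yew.
    At yew: go left to poppy.
      At poppy: go left to plum.
        plum is a leaf — visit plum.
      Visit poppy.
      At poppy: go right to pear.
        pear is a leaf — visit pear.
    Visit yew.
    At yew: go right to fir.
      At fir: no left child.
      Visit fir.
      At fir: go right to rose.
        At rose: go left to aster.
          aster is a leaf — visit aster.
        Visit rose.
        At rose: no right child.
  Visit fern.
  At fern: no right child.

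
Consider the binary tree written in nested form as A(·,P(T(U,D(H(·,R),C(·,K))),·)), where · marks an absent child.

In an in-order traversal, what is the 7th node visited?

In-order visits the left subtree, then the node, then the right subtree.
At A: no left child.
Visit A.
At A: go right to P.
  At P: go left to T.
    At T: go left to U.
      U is a leaf — visit U.
    Visit T.
    At T: go right to D.
      At D: go left to H.
        At H: no left child.
        Visit H.
        At H: go right to R.
          R is a leaf — visit R.
      Visit D.
      At D: go right to C.
        At C: no left child.
        Visit C.
        At C: go right to K.
          K is a leaf — visit K.
  Visit P.
  At P: no right child.
Full in-order sequence: A, U, T, H, R, D, C, K, P.

C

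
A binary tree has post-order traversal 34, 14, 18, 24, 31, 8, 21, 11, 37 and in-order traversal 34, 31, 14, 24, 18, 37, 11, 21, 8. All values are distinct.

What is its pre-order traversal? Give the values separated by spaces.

The last element of post-order is the root; it splits in-order into left and right subtrees.
Root 37: left subtree has 5 nodes {34, 31, 14, 24, 18}, right has 3 {11, 21, 8}.
  Root 31: left subtree has 1 node {34}, right has 3 {14, 24, 18}.
    Root 24: left subtree has 1 node {14}, right has 1 {18}.
  Root 11: left subtree has 0 nodes { }, right has 2 {21, 8}.
    Root 21: left subtree has 0 nodes { }, right has 1 {8}.

37 31 34 24 14 18 11 21 8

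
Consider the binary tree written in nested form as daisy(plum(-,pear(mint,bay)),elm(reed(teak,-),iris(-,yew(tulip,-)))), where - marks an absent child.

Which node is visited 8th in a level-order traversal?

Level-order visits nodes level by level from the root, left to right within each level.
Level 0: daisy
Level 1: plum, elm
Level 2: pear, reed, iris
Level 3: mint, bay, teak, yew
Level 4: tulip
Full level-order sequence: daisy, plum, elm, pear, reed, iris, mint, bay, teak, yew, tulip.

bay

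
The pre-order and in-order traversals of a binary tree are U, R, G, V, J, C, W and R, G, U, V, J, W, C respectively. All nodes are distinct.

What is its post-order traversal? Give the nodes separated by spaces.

The first element of pre-order is the root; it splits in-order into left and right subtrees.
Root U: left subtree has 2 nodes {R, G}, right has 4 {V, J, W, C}.
  Root R: left subtree has 0 nodes { }, right has 1 {G}.
  Root V: left subtree has 0 nodes { }, right has 3 {J, W, C}.
    Root J: left subtree has 0 nodes { }, right has 2 {W, C}.
      Root C: left subtree has 1 node {W}, right has 0 { }.

G R W C J V U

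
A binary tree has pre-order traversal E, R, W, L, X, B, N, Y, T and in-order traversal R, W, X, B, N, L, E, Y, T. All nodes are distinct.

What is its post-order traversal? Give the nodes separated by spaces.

The first element of pre-order is the root; it splits in-order into left and right subtrees.
Root E: left subtree has 6 nodes {R, W, X, B, N, L}, right has 2 {Y, T}.
  Root R: left subtree has 0 nodes { }, right has 5 {W, X, B, N, L}.
    Root W: left subtree has 0 nodes { }, right has 4 {X, B, N, L}.
      Root L: left subtree has 3 nodes {X, B, N}, right has 0 { }.
        Root X: left subtree has 0 nodes { }, right has 2 {B, N}.
          Root B: left subtree has 0 nodes { }, right has 1 {N}.
  Root Y: left subtree has 0 nodes { }, right has 1 {T}.

N B X L W R T Y E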